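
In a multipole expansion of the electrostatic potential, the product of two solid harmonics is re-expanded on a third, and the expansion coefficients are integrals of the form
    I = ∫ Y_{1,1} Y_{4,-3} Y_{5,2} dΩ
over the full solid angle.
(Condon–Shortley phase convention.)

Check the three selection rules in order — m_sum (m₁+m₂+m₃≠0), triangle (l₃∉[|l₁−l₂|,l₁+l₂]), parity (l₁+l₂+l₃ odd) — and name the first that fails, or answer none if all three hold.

azimuthal sum: 1 − 3 + 2 = 0  ✓
3 ≤ 5 ≤ 5 (triangle on l)  ✓
L = 1 + 4 + 5 = 10 (even)  ✓

none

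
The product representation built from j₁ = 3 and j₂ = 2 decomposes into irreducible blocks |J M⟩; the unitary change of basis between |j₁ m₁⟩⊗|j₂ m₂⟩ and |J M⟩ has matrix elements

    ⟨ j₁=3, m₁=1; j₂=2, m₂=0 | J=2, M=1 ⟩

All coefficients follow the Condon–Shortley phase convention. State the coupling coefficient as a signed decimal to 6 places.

−√(1/7) = -0.377964

triangle: 3!×3!×1!/8! = 36/40320
(j±m)!: 4!×2!×2!×2!×3!×1! = 1152
prefactor² = (2J+1)×Δ×N² = 36/7
  k=1: −1/(1!×2!×1!×1!×2!×0!) = -1/4
  k=2: +1/(2!×1!×0!×0!×3!×1!) = 1/12
Σ = -1/6  ⇒  CG² = 36/7×(-1/6)² = 1/7
CG = −√(1/7) = -0.377964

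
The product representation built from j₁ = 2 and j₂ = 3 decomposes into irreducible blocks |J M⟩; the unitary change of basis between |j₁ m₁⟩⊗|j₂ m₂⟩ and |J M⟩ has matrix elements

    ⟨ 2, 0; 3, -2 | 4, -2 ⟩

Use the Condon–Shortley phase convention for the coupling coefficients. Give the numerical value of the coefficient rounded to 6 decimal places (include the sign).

j₁+j₂−J=1  J+j₁−j₂=3  J−j₁+j₂=5  j₁+j₂+J+1=10
(j₁±m₁, j₂±m₂, J±M) = (2,2,1,5,2,6)
P² = 8640/7
sum k=0..1:
  [0] +1/48 = 1/48
  [1] −1/240 = -1/240
S = 1/60
C² = P²·S² = 12/35 ; C = +0.585540

+√(12/35) ≈ +0.585540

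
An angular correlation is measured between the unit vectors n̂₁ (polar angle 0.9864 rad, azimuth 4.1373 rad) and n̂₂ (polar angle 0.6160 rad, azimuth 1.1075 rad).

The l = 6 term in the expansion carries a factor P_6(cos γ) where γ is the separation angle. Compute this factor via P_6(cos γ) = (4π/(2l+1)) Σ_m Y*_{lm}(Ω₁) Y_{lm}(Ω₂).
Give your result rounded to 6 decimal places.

Summing Y*_{l m}(θ₁,φ₁)·Y_{l m}(θ₂,φ₂) over m ∈ [−6, 6]; prefactor 4π/(2·6+1) = 0.966644:
  term(m=-6) = (0.002289, -0.001816)   from Y*(Ω₁)=(0.154916, -0.049443), Y(Ω₂)=(0.016808, -0.006361)
  term(m=-5) = (-0.027782, 0.017378)   from Y*(Ω₁)=(-0.098004, 0.359497), Y(Ω₂)=(0.064605, 0.059667)
  term(m=-4) = (0.091964, -0.044103)   from Y*(Ω₁)=(-0.270206, -0.302202), Y(Ω₂)=(-0.070107, 0.241628)
  term(m=-3) = (-0.030413, 0.010600)   from Y*(Ω₁)=(0.071706, -0.011165), Y(Ω₂)=(-0.436563, 0.079851)
  term(m=-2) = (-0.124761, 0.028369)   from Y*(Ω₁)=(0.131506, -0.293990), Y(Ω₂)=(-0.238586, -0.317650)
  term(m=-1) = (-0.013371, 0.001501)   from Y*(Ω₁)=(0.110729, 0.170833), Y(Ω₂)=(-0.029537, 0.059125)
  term(m=+0) = (-0.113600, 0.000000)   from Y*(Ω₁)=(0.272743, -0.000000), Y(Ω₂)=(-0.416511, 0.000000)
  term(m=+1) = (-0.013371, -0.001501)   from Y*(Ω₁)=(-0.110729, 0.170833), Y(Ω₂)=(0.029537, 0.059125)
  term(m=+2) = (-0.124761, -0.028369)   from Y*(Ω₁)=(0.131506, 0.293990), Y(Ω₂)=(-0.238586, 0.317650)
  term(m=+3) = (-0.030413, -0.010600)   from Y*(Ω₁)=(-0.071706, -0.011165), Y(Ω₂)=(0.436563, 0.079851)
  term(m=+4) = (0.091964, 0.044103)   from Y*(Ω₁)=(-0.270206, 0.302202), Y(Ω₂)=(-0.070107, -0.241628)
  term(m=+5) = (-0.027782, -0.017378)   from Y*(Ω₁)=(0.098004, 0.359497), Y(Ω₂)=(-0.064605, 0.059667)
  term(m=+6) = (0.002289, 0.001816)   from Y*(Ω₁)=(0.154916, 0.049443), Y(Ω₂)=(0.016808, 0.006361)
Total Σ_m = (-0.317748, 0.000000). Multiply by 0.966644: (-0.307149, 0.000000). P_6(cos γ) = -0.307149

-0.307149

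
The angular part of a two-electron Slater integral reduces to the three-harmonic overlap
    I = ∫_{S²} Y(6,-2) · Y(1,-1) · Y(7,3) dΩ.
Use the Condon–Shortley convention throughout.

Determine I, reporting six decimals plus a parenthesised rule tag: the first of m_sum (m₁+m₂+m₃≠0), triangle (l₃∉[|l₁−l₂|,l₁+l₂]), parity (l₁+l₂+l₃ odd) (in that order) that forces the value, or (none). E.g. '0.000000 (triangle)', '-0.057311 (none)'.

-0.234717 (none)

m-sum 0 ✓  L=14 even ✓  5≤7≤7 ✓
Π(2lᵢ+1) = 13×3×15 = 585
triangle coeff Δ(6,1,7) = 1/1365
Σ_t [0,0]: t=0:+1/518400 = 1/518400
(3j)²=7/195 [(6 1 7; 0 0 0)], sign=-1
Σ_t [0,0]: t=0:+1/1935360 = 1/1935360
(3j)²=3/91 [(6 1 7; -2 -1 3)], sign=+1
⇒ 4πI² = 9/13
I = (-1)√(9/13/(4π)) = -0.23471705
No selection rule forces the value: the integral is nonzero (none).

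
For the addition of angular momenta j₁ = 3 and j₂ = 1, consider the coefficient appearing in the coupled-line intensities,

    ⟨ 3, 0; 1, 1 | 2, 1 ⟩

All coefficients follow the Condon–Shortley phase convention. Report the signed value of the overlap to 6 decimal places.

+√(1/7) = +0.377964

triangle: 2!·4!·0!/7! = 48/5040
(j±m)!: 3!·3!·2!·0!·3!·1! = 432
prefactor² = (2J+1)·Δ·N² = 144/7
  k=2: +1/(2!·0!·1!·0!·3!·0!) = 1/12
Σ = 1/12  ⇒  CG² = 144/7·(1/12)² = 1/7
CG = +√(1/7) = +0.377964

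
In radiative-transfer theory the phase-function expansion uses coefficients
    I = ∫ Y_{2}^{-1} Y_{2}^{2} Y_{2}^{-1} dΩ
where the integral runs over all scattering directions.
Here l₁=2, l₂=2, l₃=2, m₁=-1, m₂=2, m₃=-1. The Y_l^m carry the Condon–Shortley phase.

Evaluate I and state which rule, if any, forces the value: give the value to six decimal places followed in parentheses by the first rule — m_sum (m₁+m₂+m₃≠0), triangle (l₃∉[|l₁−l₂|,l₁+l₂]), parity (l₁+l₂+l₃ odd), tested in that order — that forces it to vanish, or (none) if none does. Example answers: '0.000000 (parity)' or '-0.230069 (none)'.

Checks pass: Σm=0; 6 even; l₃=2∈[0,4].
(2·2+1)(2·2+1)(2·2+1) = 125
Δ: 2! 2! 2! / 7! → 1/630
sum: t=0:+1/8 t=1:−1/1 t=2:+1/8 = -3/4
3j²(2 2 2; 0 0 0) = Δ·Π!·Σ² = 2/35  (sign -1)
sum: t=2:+1/4 = 1/4
3j²(2 2 2; -1 2 -1) = Δ·Π!·Σ² = 3/35  (sign -1)
combine: 4πI² = 125·2/35·3/35 = 30/49
take √, sign +1: I = 0.22072812
No selection rule forces the value: the integral is nonzero (none).

0.220728 (none)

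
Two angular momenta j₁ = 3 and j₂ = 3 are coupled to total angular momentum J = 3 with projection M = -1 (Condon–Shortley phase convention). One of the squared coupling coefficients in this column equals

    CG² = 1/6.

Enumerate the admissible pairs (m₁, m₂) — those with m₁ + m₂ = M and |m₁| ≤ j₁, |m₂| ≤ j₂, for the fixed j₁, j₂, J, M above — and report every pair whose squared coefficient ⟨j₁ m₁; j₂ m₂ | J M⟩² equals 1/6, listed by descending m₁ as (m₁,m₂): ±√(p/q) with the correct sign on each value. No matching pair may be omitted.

(0,-1): −√(1/6); (-1,0): +√(1/6)

Admissible pairs with m₁+m₂ = M = -1: (-3,2), (-2,1), (-1,0), (0,-1), (1,-2), (2,-3)
  (m₁,m₂)=(2,-3): CG² = 1/3, CG = +√(1/3)
  (m₁,m₂)=(1,-2): CG² = 0/1, CG = 0
  (m₁,m₂)=(0,-1): CG² = 1/6, CG = −√(1/6)   ← matches the target
  (m₁,m₂)=(-1,0): CG² = 1/6, CG = +√(1/6)   ← matches the target
  (m₁,m₂)=(-2,1): CG² = 0/1, CG = 0
  (m₁,m₂)=(-3,2): CG² = 1/3, CG = −√(1/3)
Pairs with CG² = 1/6: (0,-1): −√(1/6); (-1,0): +√(1/6)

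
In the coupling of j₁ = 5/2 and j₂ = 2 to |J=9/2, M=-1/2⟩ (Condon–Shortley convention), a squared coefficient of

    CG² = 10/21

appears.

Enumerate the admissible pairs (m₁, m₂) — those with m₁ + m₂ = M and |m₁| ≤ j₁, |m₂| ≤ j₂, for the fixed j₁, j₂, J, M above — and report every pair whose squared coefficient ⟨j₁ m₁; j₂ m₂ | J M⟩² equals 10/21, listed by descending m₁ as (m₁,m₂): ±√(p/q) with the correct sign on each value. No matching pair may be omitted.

Admissible pairs with m₁+m₂ = M = -1/2: (-5/2,2), (-3/2,1), (-1/2,0), (1/2,-1), (3/2,-2)
  (m₁,m₂)=(3/2,-2): CG² = 5/126, CG = +√(5/126)
  (m₁,m₂)=(1/2,-1): CG² = 20/63, CG = +√(20/63)
  (m₁,m₂)=(-1/2,0): CG² = 10/21, CG = +√(10/21)   ← matches the target
  (m₁,m₂)=(-3/2,1): CG² = 10/63, CG = +√(10/63)
  (m₁,m₂)=(-5/2,2): CG² = 1/126, CG = +√(1/126)
Pairs with CG² = 10/21: (-1/2,0): +√(10/21)

(-1/2,0): +√(10/21)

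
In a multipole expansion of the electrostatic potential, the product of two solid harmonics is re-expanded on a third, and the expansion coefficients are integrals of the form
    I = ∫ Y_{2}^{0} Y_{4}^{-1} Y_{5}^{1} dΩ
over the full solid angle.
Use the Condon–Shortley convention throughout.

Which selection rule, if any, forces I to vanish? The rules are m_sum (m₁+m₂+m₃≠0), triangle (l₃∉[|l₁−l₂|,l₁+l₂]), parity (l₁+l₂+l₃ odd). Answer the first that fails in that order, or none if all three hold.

parity

azimuthal sum: 0 − 1 + 1 = 0  ✓
2 ≤ 5 ≤ 6 (triangle on l)  ✓
L = 2 + 4 + 5 = 11 (odd)  ✗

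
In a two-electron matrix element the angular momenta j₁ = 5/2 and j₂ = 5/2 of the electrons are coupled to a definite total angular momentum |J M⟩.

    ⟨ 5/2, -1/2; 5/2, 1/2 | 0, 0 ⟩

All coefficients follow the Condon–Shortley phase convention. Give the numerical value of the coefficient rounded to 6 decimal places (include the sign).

triangle: 5!×0!×0!/6! = 120/720
(j±m)!: 2!×3!×3!×2!×0!×0! = 144
prefactor² = (2J+1)×Δ×N² = 24
  k=3: −1/(3!×2!×0!×0!×0!×0!) = -1/12
Σ = -1/12  ⇒  CG² = 24×(-1/12)² = 1/6
CG = −√(1/6) = -0.408248

-0.408248  (= −√(1/6))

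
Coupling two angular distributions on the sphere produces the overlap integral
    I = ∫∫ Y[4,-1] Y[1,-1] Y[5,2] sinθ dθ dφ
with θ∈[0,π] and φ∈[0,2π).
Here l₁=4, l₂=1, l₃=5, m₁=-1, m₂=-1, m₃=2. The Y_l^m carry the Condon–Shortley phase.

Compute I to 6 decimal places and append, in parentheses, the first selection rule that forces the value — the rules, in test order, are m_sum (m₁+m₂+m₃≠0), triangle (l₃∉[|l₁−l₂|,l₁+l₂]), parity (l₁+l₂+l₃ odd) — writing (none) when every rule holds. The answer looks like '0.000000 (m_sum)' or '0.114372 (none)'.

0.225034 (none)

Checks pass: Σm=0; 10 even; l₃=5∈[3,5].
(2·4+1)(2·1+1)(2·5+1) = 297
Δ: 0! 8! 2! / 11! → 1/495
sum: t=0:+1/576 = 1/576
3j²(4 1 5; 0 0 0) = Δ·Π!·Σ² = 5/99  (sign -1)
sum: t=0:+1/1440 = 1/1440
3j²(4 1 5; -1 -1 2) = Δ·Π!·Σ² = 7/165  (sign -1)
combine: 4πI² = 297·5/99·7/165 = 7/11
take √, sign +1: I = 0.22503380
No selection rule forces the value: the integral is nonzero (none).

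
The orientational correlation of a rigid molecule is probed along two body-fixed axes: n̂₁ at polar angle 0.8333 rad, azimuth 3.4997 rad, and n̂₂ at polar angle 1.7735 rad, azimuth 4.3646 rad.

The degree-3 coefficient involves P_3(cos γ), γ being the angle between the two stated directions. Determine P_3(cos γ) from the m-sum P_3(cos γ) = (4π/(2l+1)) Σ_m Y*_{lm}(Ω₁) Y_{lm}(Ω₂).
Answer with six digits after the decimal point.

Summing Y*_{l m}(θ₁,φ₁)·Y_{l m}(θ₂,φ₂) over m ∈ [−3, 3]; prefactor 4π/(2·3+1) = 1.795196:
  m=-3: (-0.08058 - 0.14875j) × (0.33883 - 0.19736j) = -0.05666 - 0.03450j  (running Σ = -0.05666 - 0.03450j)
  m=-2: (0.28398 + 0.24717j) × (0.15155 + 0.12650j) = 0.01177 + 0.07338j  (running Σ = -0.04489 + 0.03888j)
  m=-1: (-0.28247 - 0.10571j) × (0.08603 - 0.23730j) = -0.04939 + 0.05794j  (running Σ = -0.09428 + 0.09682j)
  m=0: (-0.18548 + 0.00000j) × (0.21016 + 0.00000j) = -0.03898 + 0.00000j  (running Σ = -0.13326 + 0.09682j)
  m=1: (0.28247 - 0.10571j) × (-0.08603 - 0.23730j) = -0.04939 - 0.05794j  (running Σ = -0.18264 + 0.03888j)
  m=2: (0.28398 - 0.24717j) × (0.15155 - 0.12650j) = 0.01177 - 0.07338j  (running Σ = -0.17088 - 0.03450j)
  m=3: (0.08058 - 0.14875j) × (-0.33883 - 0.19736j) = -0.05666 + 0.03450j  (running Σ = -0.22754 + 0.00000j)
Accumulated sum -0.22754 + 0.00000j; after 4π/(2l+1) scaling, -0.40848 + 0.00000j ⇒ P_3 = -0.408476

-0.408476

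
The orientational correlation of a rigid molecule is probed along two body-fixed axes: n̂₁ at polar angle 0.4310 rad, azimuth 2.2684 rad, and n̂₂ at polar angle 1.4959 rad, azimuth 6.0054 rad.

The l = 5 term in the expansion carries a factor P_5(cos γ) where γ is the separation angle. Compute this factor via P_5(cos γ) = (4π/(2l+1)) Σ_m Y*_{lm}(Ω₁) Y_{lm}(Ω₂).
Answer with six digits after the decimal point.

-0.346240

Addition theorem: P_5(cos γ) = (4π/11) Σ_m Y*_{lm}(Ω₁) Y_{lm}(Ω₂), m = −5…5:
  term(m=-5) = 0.00267 + 0.00044j   from Y*(Ω₁)=0.00201 - 0.00556j, Y(Ω₂)=0.08278 + 0.45011j
  term(m=-4) = -0.00320 - 0.00304j   from Y*(Ω₁)=-0.03814 + 0.01397j, Y(Ω₂)=0.04818 + 0.09733j
  term(m=-3) = -0.01129 - 0.05161j   from Y*(Ω₁)=0.14058 + 0.08087j, Y(Ω₂)=-0.21904 - 0.24112j
  term(m=-2) = -0.01825 + 0.04569j   from Y*(Ω₁)=-0.06931 - 0.39068j, Y(Ω₂)=-0.10534 - 0.06539j
  term(m=-1) = -0.12245 + 0.08295j   from Y*(Ω₁)=-0.32256 + 0.38482j, Y(Ω₂)=0.28327 + 0.08078j
  term(m=+0) = 0.00197 + 0.00000j   from Y*(Ω₁)=0.01541 + 0.00000j, Y(Ω₂)=0.12785 + 0.00000j
  term(m=+1) = -0.12245 - 0.08295j   from Y*(Ω₁)=0.32256 + 0.38482j, Y(Ω₂)=-0.28327 + 0.08078j
  term(m=+2) = -0.01825 - 0.04569j   from Y*(Ω₁)=-0.06931 + 0.39068j, Y(Ω₂)=-0.10534 + 0.06539j
  term(m=+3) = -0.01129 + 0.05161j   from Y*(Ω₁)=-0.14058 + 0.08087j, Y(Ω₂)=0.21904 - 0.24112j
  term(m=+4) = -0.00320 + 0.00304j   from Y*(Ω₁)=-0.03814 - 0.01397j, Y(Ω₂)=0.04818 - 0.09733j
  term(m=+5) = 0.00267 - 0.00044j   from Y*(Ω₁)=-0.00201 - 0.00556j, Y(Ω₂)=-0.08278 + 0.45011j
Total Σ_m = -0.30308 + 0.00000j. Multiply by 1.142397: -0.34624 + 0.00000j. P_5(cos γ) = -0.346240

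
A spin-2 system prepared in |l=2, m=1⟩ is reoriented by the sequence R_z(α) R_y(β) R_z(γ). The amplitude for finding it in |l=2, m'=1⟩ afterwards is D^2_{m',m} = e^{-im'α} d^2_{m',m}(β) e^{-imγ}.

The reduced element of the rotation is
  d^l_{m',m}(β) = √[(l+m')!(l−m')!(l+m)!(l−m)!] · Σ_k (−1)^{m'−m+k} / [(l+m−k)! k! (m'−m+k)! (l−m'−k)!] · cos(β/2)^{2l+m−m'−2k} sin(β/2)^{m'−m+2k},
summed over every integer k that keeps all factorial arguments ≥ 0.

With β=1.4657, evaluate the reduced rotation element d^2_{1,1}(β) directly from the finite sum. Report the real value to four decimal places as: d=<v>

d^2_{1,1}(β=1.4657) via the finite sum:
Half-angle: c=0.743271, s=0.668991. N=√(6·1·6·1)=6.000000
The bounds max(0,m−m')=0 and min(l+m,l−m')=1 give 2 terms
  k=0: (−1)^0·6.0000/(6)·0.7433^4·0.6690^0 = +0.305203
  k=1: (−1)^1·6.0000/(2)·0.7433^2·0.6690^2 = -0.741747
d^2_{1,1}(1.4657) = +0.305203 -0.741747 = -0.436544

d=-0.4365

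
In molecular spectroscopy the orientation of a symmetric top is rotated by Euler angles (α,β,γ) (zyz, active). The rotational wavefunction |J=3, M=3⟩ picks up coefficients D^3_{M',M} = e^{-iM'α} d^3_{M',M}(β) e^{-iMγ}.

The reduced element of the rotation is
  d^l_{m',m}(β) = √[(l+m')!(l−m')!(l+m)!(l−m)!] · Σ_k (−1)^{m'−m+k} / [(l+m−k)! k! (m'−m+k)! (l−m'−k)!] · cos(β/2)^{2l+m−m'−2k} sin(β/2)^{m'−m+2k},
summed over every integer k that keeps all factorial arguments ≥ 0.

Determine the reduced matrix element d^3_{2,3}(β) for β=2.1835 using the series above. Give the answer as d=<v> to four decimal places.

d^3_{2,3}(β=2.1835) via the finite sum:
With c≡cos(β/2)=0.460933 and s≡sin(β/2)=0.887435, N=[120·1·720·1]^{1/2}=293.938769
The bounds max(0,m−m')=1 and min(l+m,l−m')=1 give 1 term
  k=1: (−1)^0·293.9388/(120)·0.4609^5·0.8874^1 = +0.045227
d^3_{2,3}(2.1835) = +0.045227

d=0.0452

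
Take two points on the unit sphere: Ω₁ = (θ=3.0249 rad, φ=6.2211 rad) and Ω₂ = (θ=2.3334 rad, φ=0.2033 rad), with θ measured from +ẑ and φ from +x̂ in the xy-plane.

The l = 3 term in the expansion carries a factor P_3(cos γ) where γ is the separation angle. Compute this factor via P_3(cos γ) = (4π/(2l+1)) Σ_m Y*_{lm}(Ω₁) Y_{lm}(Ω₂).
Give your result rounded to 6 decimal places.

-0.021456

Summing Y*_{l m}(θ₁,φ₁)·Y_{l m}(θ₂,φ₂) over m ∈ [−3, 3]; prefactor 4π/(2·3+1) = 1.795196:
  m=-3: Y*=0.00065 - 0.00012j  Y=0.12927 - 0.09033j  product 0.00007 - 0.00007j
  m=-2: Y*=-0.01365 + 0.00170j  Y=-0.33899 + 0.14597j  product 0.00438 - 0.00257j
  m=-1: Y*=0.14767 - 0.00918j  Y=0.31722 - 0.06539j  product 0.04624 - 0.01257j
  m=+0: Y*=-0.71616 + 0.00000j  Y=0.15827 + 0.00000j  product -0.11334 + 0.00000j
  m=+1: Y*=-0.14767 - 0.00918j  Y=-0.31722 - 0.06539j  product 0.04624 + 0.01257j
  m=+2: Y*=-0.01365 - 0.00170j  Y=-0.33899 - 0.14597j  product 0.00438 + 0.00257j
  m=+3: Y*=-0.00065 - 0.00012j  Y=-0.12927 - 0.09033j  product 0.00007 + 0.00007j
Accumulated sum -0.01195 - 0.00000j; after 4π/(2l+1) scaling, -0.02146 - 0.00000j ⇒ P_3 = -0.021456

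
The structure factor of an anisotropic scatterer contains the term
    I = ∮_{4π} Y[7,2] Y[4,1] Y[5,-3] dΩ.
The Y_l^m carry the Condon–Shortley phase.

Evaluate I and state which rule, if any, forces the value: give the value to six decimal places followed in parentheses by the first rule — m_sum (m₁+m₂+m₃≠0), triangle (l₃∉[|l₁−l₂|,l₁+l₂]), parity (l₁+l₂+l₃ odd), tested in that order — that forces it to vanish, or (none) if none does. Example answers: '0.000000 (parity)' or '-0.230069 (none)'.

-0.140275 (none)

Checks pass: Σm=0; 16 even; l₃=5∈[3,11].
(2·7+1)(2·4+1)(2·5+1) = 1485
Δ: 6! 8! 2! / 17! → 1/6126120
sum: t=2:+1/69120 t=3:−1/20736 t=4:+1/69120 = -1/51840
3j²(7 4 5; 0 0 0) = Δ·Π!·Σ² = 280/21879  (sign +1)
sum: t=3:−1/103680 t=4:+1/241920 t=5:−1/9676800 = -163/29030400
3j²(7 4 5; 2 1 -3) = Δ·Π!·Σ² = 26569/2042040  (sign -1)
combine: 4πI² = 1485·280/21879·26569/2042040 = 132845/537251
take √, sign -1: I = -0.14027461
No selection rule forces the value: the integral is nonzero (none).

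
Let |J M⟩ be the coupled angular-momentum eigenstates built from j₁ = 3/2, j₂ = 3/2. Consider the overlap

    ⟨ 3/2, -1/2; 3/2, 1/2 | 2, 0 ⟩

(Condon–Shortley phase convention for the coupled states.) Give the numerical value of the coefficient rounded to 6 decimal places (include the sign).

−√(1/4) ≈ -0.500000

√[5·1!2!2!/6! · 1!2!2!1!2!2!] = √(4/9)
  +(−1)^0/∏(0,1,2,2,0,0)! = 1/4  (running 1/4)
  +(−1)^1/∏(1,0,1,1,1,1)! = -1  (running -3/4)
⟨..|..⟩ = √(4/9)·(-3/4) = -0.500000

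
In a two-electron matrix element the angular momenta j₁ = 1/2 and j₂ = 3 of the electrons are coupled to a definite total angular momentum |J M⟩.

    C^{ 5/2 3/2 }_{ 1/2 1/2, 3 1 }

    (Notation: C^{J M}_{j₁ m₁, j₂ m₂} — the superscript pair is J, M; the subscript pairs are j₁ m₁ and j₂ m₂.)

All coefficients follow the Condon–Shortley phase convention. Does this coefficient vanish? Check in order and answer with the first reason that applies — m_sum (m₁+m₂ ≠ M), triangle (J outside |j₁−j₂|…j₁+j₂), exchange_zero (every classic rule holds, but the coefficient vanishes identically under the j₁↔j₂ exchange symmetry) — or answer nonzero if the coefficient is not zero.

nonzero

m-sum: m₁+m₂ = 1/2+1 = 3/2, M = 3/2  ✓
triangle: |j₁−j₂| = 5/2 ≤ J = 5/2 ≤ j₁+j₂ = 7/2  ✓
exchange: j₁≠j₂ or m₁≠m₂ — the exchange symmetry imposes no constraint here
value check: CG = +√(2/7) = +0.534522 ≠ 0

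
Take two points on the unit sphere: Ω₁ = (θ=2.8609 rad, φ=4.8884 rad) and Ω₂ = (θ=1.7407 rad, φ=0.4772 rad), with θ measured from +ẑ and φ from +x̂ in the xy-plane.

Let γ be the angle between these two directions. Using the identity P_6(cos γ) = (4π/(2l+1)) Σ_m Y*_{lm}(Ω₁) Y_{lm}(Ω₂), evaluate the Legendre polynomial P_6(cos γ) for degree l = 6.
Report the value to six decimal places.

-0.269802

Term-by-term m-sum for l=6 (normalisation 4π/13 = 0.966644):
  [-6]  conj(Y_{6,-6})(Ω₁) = -0.00011 - 0.00019j ; Y_{6,-6}(Ω₂) = -0.42577 - 0.12169j ; Δ = 0.00002 + 0.00009j
  [-5]  conj(Y_{6,-5})(Ω₁) = -0.00202 + 0.00167j ; Y_{6,-5}(Ω₂) = 0.19155 + 0.18046j ; Δ = -0.00069 - 0.00004j
  [-4]  conj(Y_{6,-4})(Ω₁) = 0.01466 + 0.01245j ; Y_{6,-4}(Ω₂) = 0.07653 + 0.21773j ; Δ = -0.00159 + 0.00415j
  [-3]  conj(Y_{6,-3})(Ω₁) = 0.04797 - 0.08225j ; Y_{6,-3}(Ω₂) = 0.03929 - 0.28045j ; Δ = -0.02118 - 0.01669j
  [-2]  conj(Y_{6,-2})(Ω₁) = -0.29352 - 0.10782j ; Y_{6,-2}(Ω₂) = 0.09371 - 0.13227j ; Δ = -0.04177 + 0.02872j
  [-1]  conj(Y_{6,-1})(Ω₁) = -0.10430 + 0.58643j ; Y_{6,-1}(Ω₂) = -0.25427 + 0.13147j ; Δ = -0.05058 - 0.16282j
  [+0]  conj(Y_{6,0})(Ω₁) = 0.33242 + 0.00000j ; Y_{6,0}(Ω₂) = -0.14304 + 0.00000j ; Δ = -0.04755 + 0.00000j
  [+1]  conj(Y_{6,1})(Ω₁) = 0.10430 + 0.58643j ; Y_{6,1}(Ω₂) = 0.25427 + 0.13147j ; Δ = -0.05058 + 0.16282j
  [+2]  conj(Y_{6,2})(Ω₁) = -0.29352 + 0.10782j ; Y_{6,2}(Ω₂) = 0.09371 + 0.13227j ; Δ = -0.04177 - 0.02872j
  [+3]  conj(Y_{6,3})(Ω₁) = -0.04797 - 0.08225j ; Y_{6,3}(Ω₂) = -0.03929 - 0.28045j ; Δ = -0.02118 + 0.01669j
  [+4]  conj(Y_{6,4})(Ω₁) = 0.01466 - 0.01245j ; Y_{6,4}(Ω₂) = 0.07653 - 0.21773j ; Δ = -0.00159 - 0.00415j
  [+5]  conj(Y_{6,5})(Ω₁) = 0.00202 + 0.00167j ; Y_{6,5}(Ω₂) = -0.19155 + 0.18046j ; Δ = -0.00069 + 0.00004j
  [+6]  conj(Y_{6,6})(Ω₁) = -0.00011 + 0.00019j ; Y_{6,6}(Ω₂) = -0.42577 + 0.12169j ; Δ = 0.00002 - 0.00009j
Accumulated sum -0.27911 - 0.00000j; after 4π/(2l+1) scaling, -0.26980 - 0.00000j ⇒ P_6 = -0.269802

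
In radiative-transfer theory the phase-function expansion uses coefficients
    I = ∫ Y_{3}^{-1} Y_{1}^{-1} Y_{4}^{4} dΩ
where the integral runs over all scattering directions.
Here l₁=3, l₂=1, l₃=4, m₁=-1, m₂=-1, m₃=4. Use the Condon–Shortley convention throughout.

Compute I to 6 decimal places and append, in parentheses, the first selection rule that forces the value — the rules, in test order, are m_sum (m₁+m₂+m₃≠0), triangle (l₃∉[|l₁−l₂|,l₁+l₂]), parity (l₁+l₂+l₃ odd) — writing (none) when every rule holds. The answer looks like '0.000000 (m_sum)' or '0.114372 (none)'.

0.000000 (m_sum)

m-sum = -1 − 1 + 4 = 2 ≠ 0 ⇒ I = 0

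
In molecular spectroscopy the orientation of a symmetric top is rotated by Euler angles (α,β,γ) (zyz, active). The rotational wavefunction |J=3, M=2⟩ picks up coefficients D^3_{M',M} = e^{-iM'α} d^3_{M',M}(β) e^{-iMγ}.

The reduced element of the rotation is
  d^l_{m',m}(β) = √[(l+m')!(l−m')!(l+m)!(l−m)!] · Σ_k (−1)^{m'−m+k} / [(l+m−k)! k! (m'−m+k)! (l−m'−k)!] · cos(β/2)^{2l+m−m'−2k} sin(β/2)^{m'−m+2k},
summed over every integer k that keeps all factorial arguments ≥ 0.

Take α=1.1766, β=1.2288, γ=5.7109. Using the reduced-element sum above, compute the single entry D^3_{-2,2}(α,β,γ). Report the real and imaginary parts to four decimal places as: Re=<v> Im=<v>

Re=-0.3111 Im=-0.1158

Split into d^3_{-2,2}(β=1.2288) × two z-phases.
c=cos(1.228800/2)=0.817119, s=sin(1.228800/2)=0.576468; N=√[1·120·120·1]=120.000000
The bounds max(0,m−m')=4 and min(l+m,l−m')=5 give 2 terms
  k=4: (−1)^0·120.0000/(24)·0.8171^2·0.5765^4 = +0.368674
  k=5: (−1)^1·120.0000/(120)·0.8171^0·0.5765^6 = -0.036699
d^3_{-2,2}(1.2288) = +0.368674 -0.036699 = +0.331976
D = (-0.704986+0.709221i)·(+0.331976)·(+0.413437+0.910533i) = -0.311140-0.115758i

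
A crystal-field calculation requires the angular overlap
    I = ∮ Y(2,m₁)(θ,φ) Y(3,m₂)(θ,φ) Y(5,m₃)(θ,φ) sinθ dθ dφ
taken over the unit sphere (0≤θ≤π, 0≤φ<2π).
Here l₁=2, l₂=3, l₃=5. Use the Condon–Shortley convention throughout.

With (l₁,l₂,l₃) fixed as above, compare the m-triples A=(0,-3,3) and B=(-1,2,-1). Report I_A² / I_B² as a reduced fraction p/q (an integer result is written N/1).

7/6

Shared (l₁,l₂,l₃)=(2,3,5): N and (l;000)² cancel in I_A²/I_B².
A: Δ = 0!·4!·6!/11! = 1/2310; Racah Σ t=0..0: t=0:+1/2880 = 1/2880; ⇒ 3j(2 3 5; 0 -3 3)² = 2/165, sgn +1
B: Δ = 0!·4!·6!/11! = 1/2310; Racah Σ t=0..0: t=0:+1/720 = 1/720; ⇒ 3j(2 3 5; -1 2 -1)² = 4/385, sgn +1
I_A²/I_B² = (2/165)/(4/385) = 7/6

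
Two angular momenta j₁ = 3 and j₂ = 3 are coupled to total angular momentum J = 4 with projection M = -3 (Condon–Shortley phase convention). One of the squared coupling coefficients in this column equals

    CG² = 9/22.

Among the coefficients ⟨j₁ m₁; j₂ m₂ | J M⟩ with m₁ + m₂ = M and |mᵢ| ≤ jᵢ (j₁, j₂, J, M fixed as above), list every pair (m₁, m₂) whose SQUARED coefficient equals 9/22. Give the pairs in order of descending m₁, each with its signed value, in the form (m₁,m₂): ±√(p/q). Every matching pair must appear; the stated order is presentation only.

Admissible pairs with m₁+m₂ = M = -3: (-3,0), (-2,-1), (-1,-2), (0,-3)
  (m₁,m₂)=(0,-3): CG² = 9/22, CG = +√(9/22)   ← matches the target
  (m₁,m₂)=(-1,-2): CG² = 1/11, CG = −√(1/11)
  (m₁,m₂)=(-2,-1): CG² = 1/11, CG = −√(1/11)
  (m₁,m₂)=(-3,0): CG² = 9/22, CG = +√(9/22)   ← matches the target
Pairs with CG² = 9/22: (0,-3): +√(9/22); (-3,0): +√(9/22)

(0,-3): +√(9/22); (-3,0): +√(9/22)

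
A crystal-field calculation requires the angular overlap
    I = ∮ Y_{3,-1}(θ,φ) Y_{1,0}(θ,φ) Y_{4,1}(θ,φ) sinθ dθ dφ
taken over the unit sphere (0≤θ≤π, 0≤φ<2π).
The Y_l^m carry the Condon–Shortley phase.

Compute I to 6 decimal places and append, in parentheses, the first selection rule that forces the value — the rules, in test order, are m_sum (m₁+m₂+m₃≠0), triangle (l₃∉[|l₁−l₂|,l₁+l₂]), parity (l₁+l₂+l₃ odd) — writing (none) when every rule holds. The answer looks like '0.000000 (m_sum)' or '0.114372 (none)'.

-0.238414 (none)

Rules hold: Σm=0, L=8 even, 2≤4≤4.
N = 7·3·9 = 189
Δ = 0!·6!·2!/9! = 1/252
Racah Σ t=0..0: t=0:+1/36 = 1/36
⇒ 3j(3 1 4; 0 0 0)² = 4/63, sgn +1
Racah Σ t=0..0: t=0:+1/48 = 1/48
⇒ 3j(3 1 4; -1 0 1)² = 5/84, sgn -1
4πI² = N·(3j₀)²·(3jₘ)² = 5/7
I = -1·√(0.714286/4π) = -0.23841361
No selection rule forces the value: the integral is nonzero (none).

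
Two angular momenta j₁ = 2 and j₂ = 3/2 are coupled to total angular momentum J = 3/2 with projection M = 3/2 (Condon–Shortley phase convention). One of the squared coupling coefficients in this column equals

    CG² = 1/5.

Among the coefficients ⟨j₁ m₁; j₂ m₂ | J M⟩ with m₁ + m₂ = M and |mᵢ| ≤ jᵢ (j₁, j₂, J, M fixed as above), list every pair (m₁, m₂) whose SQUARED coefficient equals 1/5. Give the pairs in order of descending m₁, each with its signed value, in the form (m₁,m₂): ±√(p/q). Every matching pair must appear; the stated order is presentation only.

(0,3/2): +√(1/5)

Admissible pairs with m₁+m₂ = M = 3/2: (0,3/2), (1,1/2), (2,-1/2)
  (m₁,m₂)=(2,-1/2): CG² = 2/5, CG = +√(2/5)
  (m₁,m₂)=(1,1/2): CG² = 2/5, CG = −√(2/5)
  (m₁,m₂)=(0,3/2): CG² = 1/5, CG = +√(1/5)   ← matches the target
Pairs with CG² = 1/5: (0,3/2): +√(1/5)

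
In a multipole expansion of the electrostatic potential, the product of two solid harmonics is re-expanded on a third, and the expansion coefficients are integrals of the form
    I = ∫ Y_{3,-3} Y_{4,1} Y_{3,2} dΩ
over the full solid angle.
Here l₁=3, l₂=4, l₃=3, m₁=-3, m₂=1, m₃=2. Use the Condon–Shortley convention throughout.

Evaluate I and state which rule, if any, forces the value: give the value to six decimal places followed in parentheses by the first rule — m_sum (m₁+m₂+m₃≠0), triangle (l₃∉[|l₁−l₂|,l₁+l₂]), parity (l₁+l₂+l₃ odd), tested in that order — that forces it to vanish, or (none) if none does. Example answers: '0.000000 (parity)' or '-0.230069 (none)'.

m-sum 0 ✓  L=10 even ✓  1≤3≤7 ✓
Π(2lᵢ+1) = 7×9×7 = 441
triangle coeff Δ(3,4,3) = 1/34650
Σ_t [1,3]: t=1:−1/72 t=2:+1/16 t=3:−1/72 = 5/144
(3j)²=2/77 [(3 4 3; 0 0 0)], sign=-1
Σ_t [4,4]: t=4:+1/288 = 1/288
(3j)²=5/231 [(3 4 3; -3 1 2)], sign=-1
⇒ 4πI² = 30/121
I = (+1)√(30/121/(4π)) = 0.14046335
No selection rule forces the value: the integral is nonzero (none).

0.140463 (none)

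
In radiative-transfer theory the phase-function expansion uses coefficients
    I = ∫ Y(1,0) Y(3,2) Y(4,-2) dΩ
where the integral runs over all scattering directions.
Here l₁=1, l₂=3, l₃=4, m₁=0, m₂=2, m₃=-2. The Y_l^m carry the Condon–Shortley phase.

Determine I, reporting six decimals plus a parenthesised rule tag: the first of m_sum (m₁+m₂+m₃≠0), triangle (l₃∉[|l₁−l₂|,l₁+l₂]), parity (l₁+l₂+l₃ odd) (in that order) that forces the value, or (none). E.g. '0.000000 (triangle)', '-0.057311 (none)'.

Checks pass: Σm=0; 8 even; l₃=4∈[2,4].
(2·1+1)(2·3+1)(2·4+1) = 189
Δ: 0! 2! 6! / 9! → 1/252
sum: t=0:+1/36 = 1/36
3j²(1 3 4; 0 0 0) = Δ·Π!·Σ² = 4/63  (sign +1)
sum: t=0:+1/120 = 1/120
3j²(1 3 4; 0 2 -2) = Δ·Π!·Σ² = 1/21  (sign +1)
combine: 4πI² = 189·4/63·1/21 = 4/7
take √, sign +1: I = 0.21324362
No selection rule forces the value: the integral is nonzero (none).

0.213244 (none)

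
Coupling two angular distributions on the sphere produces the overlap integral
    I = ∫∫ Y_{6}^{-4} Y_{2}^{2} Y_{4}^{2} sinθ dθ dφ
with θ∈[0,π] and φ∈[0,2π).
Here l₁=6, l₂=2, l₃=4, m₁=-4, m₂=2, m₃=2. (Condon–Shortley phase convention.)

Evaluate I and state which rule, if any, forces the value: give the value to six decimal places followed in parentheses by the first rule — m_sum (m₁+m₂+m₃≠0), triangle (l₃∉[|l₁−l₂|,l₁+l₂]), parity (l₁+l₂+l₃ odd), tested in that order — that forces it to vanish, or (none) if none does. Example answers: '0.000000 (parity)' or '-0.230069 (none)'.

0.230476 (none)

Checks pass: Σm=0; 12 even; l₃=4∈[4,8].
(2·6+1)(2·2+1)(2·4+1) = 585
Δ: 4! 8! 0! / 13! → 1/6435
sum: t=2:+1/2304 = 1/2304
3j²(6 2 4; 0 0 0) = Δ·Π!·Σ² = 5/143  (sign +1)
sum: t=4:+1/34560 = 1/34560
3j²(6 2 4; -4 2 2) = Δ·Π!·Σ² = 14/429  (sign +1)
combine: 4πI² = 585·5/143·14/429 = 1050/1573
take √, sign +1: I = 0.23047581
No selection rule forces the value: the integral is nonzero (none).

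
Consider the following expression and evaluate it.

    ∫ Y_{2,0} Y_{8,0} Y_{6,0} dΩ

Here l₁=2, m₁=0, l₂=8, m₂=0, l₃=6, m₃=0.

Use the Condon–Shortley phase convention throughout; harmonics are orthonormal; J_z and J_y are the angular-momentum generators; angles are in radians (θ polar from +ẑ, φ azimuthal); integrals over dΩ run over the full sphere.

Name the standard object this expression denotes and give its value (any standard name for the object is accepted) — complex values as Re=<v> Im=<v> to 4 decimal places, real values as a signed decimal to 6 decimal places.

This is a Gaunt coefficient — the integral of a triple product of spherical harmonics over the sphere.
m-sum 0 ✓  L=16 even ✓  6≤6≤10 ✓
Π(2lᵢ+1) = 5×17×13 = 1105
triangle coeff Δ(2,8,6) = 1/30940
Σ_t [2,2]: t=2:+1/2073600 = 1/2073600
(3j)²=28/1105 [(2 8 6; 0 0 0)], sign=+1
(m-triple is (0,0,0) — same symbol as above.)
⇒ 4πI² = 784/1105
I = (+1)√(784/1105/(4π)) = 0.23761396

Gaunt coefficient, +0.237614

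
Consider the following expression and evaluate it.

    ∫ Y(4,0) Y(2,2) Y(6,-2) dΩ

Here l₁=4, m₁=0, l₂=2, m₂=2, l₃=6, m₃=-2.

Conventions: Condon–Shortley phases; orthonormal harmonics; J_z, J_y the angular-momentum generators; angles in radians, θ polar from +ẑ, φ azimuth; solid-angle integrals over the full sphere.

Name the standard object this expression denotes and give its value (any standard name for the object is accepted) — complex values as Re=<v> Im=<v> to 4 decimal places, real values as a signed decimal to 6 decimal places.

This is a Gaunt coefficient — the integral of a triple product of spherical harmonics over the sphere.
m-sum 0 ✓  L=12 even ✓  2≤6≤6 ✓
Π(2lᵢ+1) = 9×5×13 = 585
triangle coeff Δ(4,2,6) = 1/6435
Σ_t [0,0]: t=0:+1/2304 = 1/2304
(3j)²=5/143 [(4 2 6; 0 0 0)], sign=+1
Σ_t [0,0]: t=0:+1/13824 = 1/13824
(3j)²=14/1287 [(4 2 6; 0 2 -2)], sign=+1
⇒ 4πI² = 350/1573
I = (+1)√(350/1573/(4π)) = 0.13306527

Gaunt coefficient, +0.133065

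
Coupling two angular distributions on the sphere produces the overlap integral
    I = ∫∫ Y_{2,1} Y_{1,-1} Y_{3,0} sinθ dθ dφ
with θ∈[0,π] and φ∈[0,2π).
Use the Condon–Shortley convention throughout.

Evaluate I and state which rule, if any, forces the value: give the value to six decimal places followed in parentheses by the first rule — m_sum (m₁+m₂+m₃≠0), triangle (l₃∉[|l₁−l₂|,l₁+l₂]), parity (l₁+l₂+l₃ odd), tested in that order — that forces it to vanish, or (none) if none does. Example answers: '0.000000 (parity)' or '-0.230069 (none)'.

0.143048 (none)

m-sum 0 ✓  L=6 even ✓  1≤3≤3 ✓
Π(2lᵢ+1) = 5×3×7 = 105
triangle coeff Δ(2,1,3) = 1/105
Σ_t [0,0]: t=0:+1/4 = 1/4
(3j)²=3/35 [(2 1 3; 0 0 0)], sign=-1
Σ_t [0,0]: t=0:+1/12 = 1/12
(3j)²=1/35 [(2 1 3; 1 -1 0)], sign=-1
⇒ 4πI² = 9/35
I = (+1)√(9/35/(4π)) = 0.14304817
No selection rule forces the value: the integral is nonzero (none).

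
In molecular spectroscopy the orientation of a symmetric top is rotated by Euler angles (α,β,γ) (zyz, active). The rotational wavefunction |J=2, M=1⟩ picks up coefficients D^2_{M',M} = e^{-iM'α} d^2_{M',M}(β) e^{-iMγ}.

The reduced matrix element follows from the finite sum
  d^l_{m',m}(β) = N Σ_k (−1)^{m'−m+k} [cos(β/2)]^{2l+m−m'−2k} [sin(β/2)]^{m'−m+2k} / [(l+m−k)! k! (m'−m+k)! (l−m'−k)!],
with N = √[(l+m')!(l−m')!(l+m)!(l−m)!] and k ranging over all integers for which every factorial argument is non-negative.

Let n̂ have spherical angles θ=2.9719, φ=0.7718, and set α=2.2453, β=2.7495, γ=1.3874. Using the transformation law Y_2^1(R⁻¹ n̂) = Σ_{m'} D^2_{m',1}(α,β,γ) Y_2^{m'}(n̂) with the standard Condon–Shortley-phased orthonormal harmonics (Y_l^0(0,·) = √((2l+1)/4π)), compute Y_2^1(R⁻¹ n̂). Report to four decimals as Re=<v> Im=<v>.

Re=0.0704 Im=0.2735

Need the full column D^2_{m',1} for m'=−2..2 at α=2.2453, β=2.7495, γ=1.3874.
cos(β/2)=0.194793, sin(β/2)=0.980844
d^2_{-2,1}: single k=3 term ⇒ +0.367624;  D = -0.367353+0.014111i
d^2_{-1,1}: k∈[2..3] ⇒ +0.109514 -0.925551 = -0.816038;  D = -0.533711-0.617309i
d^2_{0,1}: k∈[1..2] ⇒ +0.017758 -0.450245 = -0.432487;  D = -0.078873+0.425234i
d^2_{1,1}: k∈[0..1] ⇒ +0.001440 -0.109514 = -0.108074;  D = +0.095301-0.050968i
d^2_{2,1}: single k=0 term ⇒ -0.014499;  D = -0.013325-0.005715i
Y_2^{m'}(θ=2.9719,φ=0.7718) and Σ D·Y over m':
  (-0.3674+0.0141i)·(+0.0003-0.0110i)  (-0.5337-0.6173i)·(-0.0922+0.0897i)  (-0.0789+0.4252i)·(+0.6038+0.0000i)  (+0.0953-0.0510i)·(+0.0922+0.0897i)  (-0.0133-0.0057i)·(+0.0003+0.0110i)
Y_2^1(R⁻¹ n̂) = +0.070383+0.273531i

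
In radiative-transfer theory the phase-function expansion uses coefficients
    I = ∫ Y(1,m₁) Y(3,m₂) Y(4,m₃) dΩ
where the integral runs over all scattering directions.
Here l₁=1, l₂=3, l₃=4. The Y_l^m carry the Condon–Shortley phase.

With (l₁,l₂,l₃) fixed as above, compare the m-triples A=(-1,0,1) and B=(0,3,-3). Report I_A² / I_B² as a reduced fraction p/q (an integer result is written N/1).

Shared (l₁,l₂,l₃)=(1,3,4): N and (l;000)² cancel in I_A²/I_B².
A: Δ = 0!·2!·6!/9! = 1/252; Racah Σ t=0..0: t=0:+1/72 = 1/72; ⇒ 3j(1 3 4; -1 0 1)² = 5/126, sgn -1
B: Δ = 0!·2!·6!/9! = 1/252; Racah Σ t=0..0: t=0:+1/720 = 1/720; ⇒ 3j(1 3 4; 0 3 -3)² = 1/36, sgn -1
I_A²/I_B² = (5/126)/(1/36) = 10/7

10/7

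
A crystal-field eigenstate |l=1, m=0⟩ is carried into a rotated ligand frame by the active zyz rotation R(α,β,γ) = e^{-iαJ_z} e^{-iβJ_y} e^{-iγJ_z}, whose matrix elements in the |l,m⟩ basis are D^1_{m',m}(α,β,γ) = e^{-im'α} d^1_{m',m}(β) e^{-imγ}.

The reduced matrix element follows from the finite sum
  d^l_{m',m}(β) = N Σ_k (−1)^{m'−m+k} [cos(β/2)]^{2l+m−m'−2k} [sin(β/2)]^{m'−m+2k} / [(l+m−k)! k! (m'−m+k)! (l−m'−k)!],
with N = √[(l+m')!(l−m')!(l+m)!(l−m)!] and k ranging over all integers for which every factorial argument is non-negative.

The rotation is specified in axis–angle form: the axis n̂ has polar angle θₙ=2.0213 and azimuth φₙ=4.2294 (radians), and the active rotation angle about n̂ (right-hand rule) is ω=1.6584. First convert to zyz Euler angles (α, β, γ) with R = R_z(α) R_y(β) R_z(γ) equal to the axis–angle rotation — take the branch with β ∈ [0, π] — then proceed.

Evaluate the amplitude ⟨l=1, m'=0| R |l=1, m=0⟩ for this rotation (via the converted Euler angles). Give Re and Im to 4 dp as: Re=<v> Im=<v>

Re=0.1187 Im=0.0000

Axis–angle → zyz. n̂ = (sinθₙcosφₙ, sinθₙsinφₙ, cosθₙ) = (-0.418091, -0.797251, -0.435419), ω = 1.6584.
R = I cosω + sinω [n̂]ₓ + (1−cosω) n̂n̂ᵀ gives
  R = [+0.102602, +0.796236, -0.596222; -0.071262, +0.603729, +0.793998; +0.992167, -0.038978, +0.118686]
β = atan2(√(R₁₃²+R₂₃²), R₃₃) = 1.451830; α = atan2(R₂₃, R₁₃) mod 2π = 2.214880; γ = atan2(R₃₂, −R₃₁) mod 2π = 3.180858
Split into d^1_{0,0}(β=1.4518) × two z-phases.
With c≡cos(β/2)=0.747892 and s≡sin(β/2)=0.663820, N=[1·1·1·1]^{1/2}=1.000000
Admissible k: 0..1 (factorial args all ≥0)
  k=0: (−1)^0·1.0000/(1)·0.7479^2·0.6638^0 = +0.559343
  k=1: (−1)^1·1.0000/(1)·0.7479^0·0.6638^2 = -0.440657
d^1_{0,0}(1.4518) = +0.559343 -0.440657 = +0.118686
Phases: e^{-i·(0)·2.2149}=+1.000000+0.000000i, e^{-i·(0)·3.1809}=+1.000000+0.000000i ⇒ D=+0.118686+0.000000i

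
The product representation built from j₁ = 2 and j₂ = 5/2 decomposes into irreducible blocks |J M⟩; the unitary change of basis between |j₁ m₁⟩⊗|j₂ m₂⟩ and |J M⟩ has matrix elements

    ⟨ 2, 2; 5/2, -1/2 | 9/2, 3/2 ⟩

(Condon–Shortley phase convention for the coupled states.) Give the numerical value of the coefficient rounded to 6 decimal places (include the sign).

+0.345033  (= +√(5/42))

j₁+j₂−J=0  J+j₁−j₂=4  J−j₁+j₂=5  j₁+j₂+J+1=10
(j₁±m₁, j₂±m₂, J±M) = (4,0,2,3,6,3)
P² = 69120/7
sum k=0..0:
  [0] +1/288 = 1/288
S = 1/288
C² = P²·S² = 5/42 ; C = +0.345033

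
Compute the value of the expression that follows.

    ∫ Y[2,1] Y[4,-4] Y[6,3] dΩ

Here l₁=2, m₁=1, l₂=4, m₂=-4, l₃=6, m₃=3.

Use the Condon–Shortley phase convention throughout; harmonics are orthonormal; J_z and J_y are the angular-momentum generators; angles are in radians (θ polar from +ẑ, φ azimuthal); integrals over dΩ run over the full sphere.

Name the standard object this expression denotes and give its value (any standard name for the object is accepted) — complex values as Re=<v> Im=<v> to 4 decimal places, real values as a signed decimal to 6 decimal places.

Gaunt coefficient, -0.047713

This is a Gaunt coefficient — the integral of a triple product of spherical harmonics over the sphere.
m-sum 0 ✓  L=12 even ✓  2≤6≤6 ✓
Π(2lᵢ+1) = 5×9×13 = 585
triangle coeff Δ(2,4,6) = 1/6435
Σ_t [0,0]: t=0:+1/2304 = 1/2304
(3j)²=5/143 [(2 4 6; 0 0 0)], sign=+1
Σ_t [0,0]: t=0:+1/241920 = 1/241920
(3j)²=1/715 [(2 4 6; 1 -4 3)], sign=-1
⇒ 4πI² = 45/1573
I = (-1)√(45/1573/(4π)) = -0.04771303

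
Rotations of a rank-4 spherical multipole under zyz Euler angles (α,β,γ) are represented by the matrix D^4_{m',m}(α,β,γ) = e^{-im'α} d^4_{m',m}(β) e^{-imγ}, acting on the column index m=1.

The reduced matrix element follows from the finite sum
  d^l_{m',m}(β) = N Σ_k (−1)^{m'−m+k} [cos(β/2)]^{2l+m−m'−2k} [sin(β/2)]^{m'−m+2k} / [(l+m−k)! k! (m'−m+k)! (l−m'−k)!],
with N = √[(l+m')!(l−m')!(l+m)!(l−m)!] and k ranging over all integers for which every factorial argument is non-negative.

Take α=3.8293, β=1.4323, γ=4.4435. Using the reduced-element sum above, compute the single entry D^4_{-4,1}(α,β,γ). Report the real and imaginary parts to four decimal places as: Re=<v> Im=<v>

First d^4_{-4,1}(β=1.4323), then the phase factors e^{-i(-4)α} and e^{-i(1)γ}:
c=cos(1.432300/2)=0.754339, s=sin(1.432300/2)=0.656485; N=√[1·40320·120·6]=5387.986637
Admissible k: 5..5 (factorial args all ≥0)
  k=5: (−1)^0·5387.9866/(720)·0.7543^3·0.6565^5 = +0.391668
d^4_{-4,1}(1.4323) = +0.391668
Phases: e^{-i·(-4)·3.8293}=-0.924619+0.380894i, e^{-i·(1)·4.4435}=-0.265661+0.964067i ⇒ D=-0.047616-0.388763i

Re=-0.0476 Im=-0.3888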